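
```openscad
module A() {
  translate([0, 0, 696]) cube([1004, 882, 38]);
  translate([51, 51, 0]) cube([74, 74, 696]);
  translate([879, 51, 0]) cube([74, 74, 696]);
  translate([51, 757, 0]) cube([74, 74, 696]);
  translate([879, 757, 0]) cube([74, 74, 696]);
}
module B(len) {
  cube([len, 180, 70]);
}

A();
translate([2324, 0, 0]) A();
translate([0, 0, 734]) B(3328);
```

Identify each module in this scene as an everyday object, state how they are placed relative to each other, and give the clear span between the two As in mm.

A is a table. B is a beam. A beam spans the tops of two tables. The clear span between the two tables is 1320 mm.

Second table starts at x = 2324; first ends at x = 1004; clear span = 2324 − 1004 = 1320 mm.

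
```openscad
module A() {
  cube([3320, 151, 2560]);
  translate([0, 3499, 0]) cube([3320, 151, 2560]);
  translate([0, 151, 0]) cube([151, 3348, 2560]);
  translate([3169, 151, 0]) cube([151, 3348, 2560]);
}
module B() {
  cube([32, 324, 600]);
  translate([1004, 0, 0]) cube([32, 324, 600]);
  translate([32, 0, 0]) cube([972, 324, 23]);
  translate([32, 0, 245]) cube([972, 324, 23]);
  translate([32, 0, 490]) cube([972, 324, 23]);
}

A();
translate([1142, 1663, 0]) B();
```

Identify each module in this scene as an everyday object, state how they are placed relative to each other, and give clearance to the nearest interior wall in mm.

Clearances: x = 991, y = 1512; minimum 991 mm.

A is a house frame. B is a bookshelf. The bookshelf sits inside the house frame, centred. The clearance to the nearest interior wall is 991 mm.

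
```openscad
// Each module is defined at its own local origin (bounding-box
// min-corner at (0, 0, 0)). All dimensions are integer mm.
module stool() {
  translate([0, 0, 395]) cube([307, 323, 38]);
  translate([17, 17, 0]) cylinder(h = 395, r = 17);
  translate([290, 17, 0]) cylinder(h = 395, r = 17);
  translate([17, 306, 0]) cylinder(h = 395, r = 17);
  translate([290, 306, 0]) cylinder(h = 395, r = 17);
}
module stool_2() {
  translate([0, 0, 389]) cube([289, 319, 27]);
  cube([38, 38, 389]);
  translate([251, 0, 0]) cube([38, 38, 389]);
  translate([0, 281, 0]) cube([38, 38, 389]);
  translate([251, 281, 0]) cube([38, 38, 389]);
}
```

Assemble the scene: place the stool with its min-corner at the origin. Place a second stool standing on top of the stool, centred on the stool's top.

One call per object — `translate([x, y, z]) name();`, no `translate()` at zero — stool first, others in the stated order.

stool();
translate([9, 2, 433]) stool_2();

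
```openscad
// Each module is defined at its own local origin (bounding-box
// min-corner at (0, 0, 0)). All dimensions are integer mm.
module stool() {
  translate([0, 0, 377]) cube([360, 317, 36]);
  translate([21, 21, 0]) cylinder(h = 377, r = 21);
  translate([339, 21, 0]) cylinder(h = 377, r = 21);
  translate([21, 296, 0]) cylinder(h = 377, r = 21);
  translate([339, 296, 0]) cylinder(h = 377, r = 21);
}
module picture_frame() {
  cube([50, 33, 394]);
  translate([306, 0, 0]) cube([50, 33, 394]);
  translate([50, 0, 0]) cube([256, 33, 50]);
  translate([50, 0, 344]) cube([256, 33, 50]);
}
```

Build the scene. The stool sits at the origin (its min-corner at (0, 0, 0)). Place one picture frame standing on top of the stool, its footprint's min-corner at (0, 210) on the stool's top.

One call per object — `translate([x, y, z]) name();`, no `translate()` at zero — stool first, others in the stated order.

stool();
translate([0, 210, 413]) picture_frame();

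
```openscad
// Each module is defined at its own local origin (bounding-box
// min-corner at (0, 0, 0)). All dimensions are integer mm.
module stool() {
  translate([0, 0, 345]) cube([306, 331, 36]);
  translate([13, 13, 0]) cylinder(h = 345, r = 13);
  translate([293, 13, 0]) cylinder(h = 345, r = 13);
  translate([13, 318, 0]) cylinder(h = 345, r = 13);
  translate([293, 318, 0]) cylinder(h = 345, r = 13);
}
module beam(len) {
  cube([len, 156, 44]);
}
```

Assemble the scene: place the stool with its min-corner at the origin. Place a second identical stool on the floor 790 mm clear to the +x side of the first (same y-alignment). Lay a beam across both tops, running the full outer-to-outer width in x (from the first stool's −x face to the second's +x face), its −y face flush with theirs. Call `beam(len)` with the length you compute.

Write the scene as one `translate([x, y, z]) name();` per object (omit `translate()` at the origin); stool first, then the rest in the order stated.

stool();
translate([1096, 0, 0]) stool();
translate([0, 0, 381]) beam(1402);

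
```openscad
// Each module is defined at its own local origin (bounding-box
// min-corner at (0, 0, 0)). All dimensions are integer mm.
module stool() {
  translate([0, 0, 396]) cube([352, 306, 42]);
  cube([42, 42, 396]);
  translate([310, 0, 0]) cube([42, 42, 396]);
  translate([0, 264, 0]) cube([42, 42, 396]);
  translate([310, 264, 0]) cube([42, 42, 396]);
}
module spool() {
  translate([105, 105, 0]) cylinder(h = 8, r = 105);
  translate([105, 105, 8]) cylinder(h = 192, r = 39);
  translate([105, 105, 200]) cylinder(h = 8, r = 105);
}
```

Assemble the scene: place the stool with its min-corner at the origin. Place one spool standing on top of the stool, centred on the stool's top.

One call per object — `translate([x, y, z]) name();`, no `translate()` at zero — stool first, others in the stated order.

stool();
translate([71, 48, 438]) spool();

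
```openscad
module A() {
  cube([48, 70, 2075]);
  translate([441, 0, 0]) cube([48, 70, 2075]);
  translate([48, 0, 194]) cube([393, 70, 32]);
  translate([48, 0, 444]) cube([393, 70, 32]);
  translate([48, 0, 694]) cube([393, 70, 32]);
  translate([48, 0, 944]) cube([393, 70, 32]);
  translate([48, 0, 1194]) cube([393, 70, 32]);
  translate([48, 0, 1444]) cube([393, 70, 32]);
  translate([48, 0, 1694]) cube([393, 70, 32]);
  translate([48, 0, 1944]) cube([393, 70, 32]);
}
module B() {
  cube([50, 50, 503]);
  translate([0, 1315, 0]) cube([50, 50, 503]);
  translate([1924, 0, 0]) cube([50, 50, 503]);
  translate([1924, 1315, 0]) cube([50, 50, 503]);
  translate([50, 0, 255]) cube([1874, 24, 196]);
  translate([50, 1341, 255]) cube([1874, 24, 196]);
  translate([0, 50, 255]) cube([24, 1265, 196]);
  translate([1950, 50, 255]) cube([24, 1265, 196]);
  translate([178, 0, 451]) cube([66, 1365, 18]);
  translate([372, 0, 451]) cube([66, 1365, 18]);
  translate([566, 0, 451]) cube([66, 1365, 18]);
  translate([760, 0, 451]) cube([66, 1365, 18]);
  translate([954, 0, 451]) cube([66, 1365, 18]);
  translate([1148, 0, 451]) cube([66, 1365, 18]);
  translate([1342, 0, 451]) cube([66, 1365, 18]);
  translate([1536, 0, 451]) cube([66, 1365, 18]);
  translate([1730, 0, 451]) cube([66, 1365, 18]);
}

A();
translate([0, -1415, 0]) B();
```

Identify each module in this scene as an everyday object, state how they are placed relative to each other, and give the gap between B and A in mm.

A is a ladder. B is a bed frame. The bed frame is on the floor beside the ladder on its −y side. The gap between the bed frame and the ladder is 50 mm.

The bed frame's nearest face is 50 mm from the ladder's −y face.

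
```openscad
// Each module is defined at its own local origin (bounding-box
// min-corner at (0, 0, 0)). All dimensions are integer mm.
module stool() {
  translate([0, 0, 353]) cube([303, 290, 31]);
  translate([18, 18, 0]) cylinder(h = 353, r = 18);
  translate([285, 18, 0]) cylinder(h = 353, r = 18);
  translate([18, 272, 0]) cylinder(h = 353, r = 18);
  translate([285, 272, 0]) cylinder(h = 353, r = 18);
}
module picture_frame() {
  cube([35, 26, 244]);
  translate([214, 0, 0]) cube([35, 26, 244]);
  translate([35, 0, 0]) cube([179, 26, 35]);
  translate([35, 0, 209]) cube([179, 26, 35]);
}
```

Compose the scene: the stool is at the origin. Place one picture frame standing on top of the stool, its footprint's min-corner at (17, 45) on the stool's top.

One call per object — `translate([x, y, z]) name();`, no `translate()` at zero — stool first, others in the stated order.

stool();
translate([17, 45, 384]) picture_frame();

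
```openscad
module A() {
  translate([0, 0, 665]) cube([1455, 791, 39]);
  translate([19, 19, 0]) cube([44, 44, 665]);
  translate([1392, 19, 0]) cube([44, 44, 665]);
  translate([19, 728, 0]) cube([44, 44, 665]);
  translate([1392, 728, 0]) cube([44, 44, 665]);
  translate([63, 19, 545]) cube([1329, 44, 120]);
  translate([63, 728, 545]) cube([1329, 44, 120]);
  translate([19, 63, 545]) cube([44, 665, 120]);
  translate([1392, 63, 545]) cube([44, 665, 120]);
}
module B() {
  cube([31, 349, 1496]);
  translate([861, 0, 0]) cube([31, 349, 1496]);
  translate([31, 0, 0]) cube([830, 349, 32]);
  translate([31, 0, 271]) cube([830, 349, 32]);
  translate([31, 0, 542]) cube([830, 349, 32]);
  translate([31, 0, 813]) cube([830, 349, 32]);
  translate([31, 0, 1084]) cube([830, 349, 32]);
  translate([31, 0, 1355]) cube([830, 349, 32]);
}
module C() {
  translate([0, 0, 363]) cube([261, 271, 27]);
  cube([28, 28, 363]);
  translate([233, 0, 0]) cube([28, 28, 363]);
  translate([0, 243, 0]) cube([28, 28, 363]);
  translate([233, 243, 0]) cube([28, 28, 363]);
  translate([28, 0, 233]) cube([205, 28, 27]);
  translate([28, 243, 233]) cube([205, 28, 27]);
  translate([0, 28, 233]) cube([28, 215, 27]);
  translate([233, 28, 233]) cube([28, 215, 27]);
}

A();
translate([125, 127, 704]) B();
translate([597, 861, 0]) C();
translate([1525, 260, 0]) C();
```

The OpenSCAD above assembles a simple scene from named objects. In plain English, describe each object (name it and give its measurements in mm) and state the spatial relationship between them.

A is a table: top 1455 mm (x) × 791 mm (y), 39 mm thick, upper face at z = 704 mm, on four 44×44 mm square legs, each inset 19 mm from the nearest pair of top edges, running from z = 0 to the bottom of the top. Four apron rails, 44 mm thick and 120 mm tall, run between adjacent legs with their top edges flush with the underside of the top and their outer faces flush with the legs' outer faces.

B is a bookshelf 892 mm wide overall, 349 mm deep and 1496 mm tall. The two sides are 31 mm thick vertical panels. 6 horizontal shelves of 32 mm thickness span between the inner faces of the sides; the lowest shelf sits on the floor and shelves are stacked with a clear vertical gap of 239 mm between each pair.

C is a four-legged stool. The seat is a 261×271×27 mm slab whose top surface is at z = 390 mm; four square legs, each 28×28 mm in cross-section, run from the floor (z = 0) to the underside of the seat, each flush with a corner of the seat. Four stretchers, 28 mm wide and 27 mm tall, connect adjacent legs with their undersides at z = 233 mm, each running between the inner faces of the legs it joins and aligned with the legs' outer faces on the other axis.

The bookshelf is on top of the table. Two stools sit around the table at the +y, +x sides.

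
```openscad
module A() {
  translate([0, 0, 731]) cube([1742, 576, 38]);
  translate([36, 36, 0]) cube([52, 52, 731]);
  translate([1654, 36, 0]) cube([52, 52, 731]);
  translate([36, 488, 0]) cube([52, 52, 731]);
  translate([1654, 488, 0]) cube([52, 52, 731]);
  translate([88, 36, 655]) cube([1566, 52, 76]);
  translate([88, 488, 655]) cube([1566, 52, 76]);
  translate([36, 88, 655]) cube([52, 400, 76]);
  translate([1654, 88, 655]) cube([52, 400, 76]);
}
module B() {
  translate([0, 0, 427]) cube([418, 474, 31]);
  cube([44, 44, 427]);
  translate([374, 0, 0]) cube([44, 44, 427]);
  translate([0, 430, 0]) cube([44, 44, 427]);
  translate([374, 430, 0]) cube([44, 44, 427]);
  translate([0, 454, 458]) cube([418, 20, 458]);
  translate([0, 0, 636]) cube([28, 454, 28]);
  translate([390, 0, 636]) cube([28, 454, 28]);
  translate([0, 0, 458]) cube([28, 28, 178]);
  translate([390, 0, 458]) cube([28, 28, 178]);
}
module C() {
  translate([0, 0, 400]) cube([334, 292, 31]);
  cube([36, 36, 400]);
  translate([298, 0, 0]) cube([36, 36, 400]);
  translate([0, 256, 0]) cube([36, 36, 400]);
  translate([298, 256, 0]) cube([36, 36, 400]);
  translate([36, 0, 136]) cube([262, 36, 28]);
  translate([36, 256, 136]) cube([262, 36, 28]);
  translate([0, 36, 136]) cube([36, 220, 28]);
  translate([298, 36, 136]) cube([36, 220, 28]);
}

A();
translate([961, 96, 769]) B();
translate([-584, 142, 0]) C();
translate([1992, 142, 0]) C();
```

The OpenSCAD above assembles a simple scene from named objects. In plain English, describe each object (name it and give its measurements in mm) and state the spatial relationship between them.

A is a table with a 1742×576 mm rectangular top, 38 mm thick, top surface at z = 769 mm, supported by four 52×52 mm square legs, each inset 36 mm from the nearest pair of top edges, running from the floor. Four apron rails, 52 mm thick and 76 mm tall, run between adjacent legs with their top edges flush with the underside of the top and their outer faces flush with the legs' outer faces.

B is a chair. The seat is a 418×474×31 mm slab with its top at z = 458 mm, on four 44×44 mm corner legs (flush with the seat edges, standing on z = 0). A flat backrest 20 mm thick, 458 mm tall, spans the full seat width and rises from the seat top along its +y edge, rear face flush with the rear of the seat. Two armrests of 28×28 mm section run along each side from the seat's front edge to the front of the backrest, top faces 206 mm above the seat top and outer faces flush with the seat's x-edges; a 28×28 mm post under the front of each armrest stands on the seat at the front corner.

C is a four-legged stool. The seat is a 334×292×31 mm slab whose top surface is at z = 431 mm; four square legs, each 36×36 mm in cross-section, run from the floor (z = 0) to the underside of the seat, each flush with a corner of the seat. Four stretchers, 36 mm wide and 28 mm tall, connect adjacent legs with their undersides at z = 136 mm, each running between the inner faces of the legs it joins and aligned with the legs' outer faces on the other axis.

The chair is on top of the table. Two stools sit around the table at the −x, +x sides.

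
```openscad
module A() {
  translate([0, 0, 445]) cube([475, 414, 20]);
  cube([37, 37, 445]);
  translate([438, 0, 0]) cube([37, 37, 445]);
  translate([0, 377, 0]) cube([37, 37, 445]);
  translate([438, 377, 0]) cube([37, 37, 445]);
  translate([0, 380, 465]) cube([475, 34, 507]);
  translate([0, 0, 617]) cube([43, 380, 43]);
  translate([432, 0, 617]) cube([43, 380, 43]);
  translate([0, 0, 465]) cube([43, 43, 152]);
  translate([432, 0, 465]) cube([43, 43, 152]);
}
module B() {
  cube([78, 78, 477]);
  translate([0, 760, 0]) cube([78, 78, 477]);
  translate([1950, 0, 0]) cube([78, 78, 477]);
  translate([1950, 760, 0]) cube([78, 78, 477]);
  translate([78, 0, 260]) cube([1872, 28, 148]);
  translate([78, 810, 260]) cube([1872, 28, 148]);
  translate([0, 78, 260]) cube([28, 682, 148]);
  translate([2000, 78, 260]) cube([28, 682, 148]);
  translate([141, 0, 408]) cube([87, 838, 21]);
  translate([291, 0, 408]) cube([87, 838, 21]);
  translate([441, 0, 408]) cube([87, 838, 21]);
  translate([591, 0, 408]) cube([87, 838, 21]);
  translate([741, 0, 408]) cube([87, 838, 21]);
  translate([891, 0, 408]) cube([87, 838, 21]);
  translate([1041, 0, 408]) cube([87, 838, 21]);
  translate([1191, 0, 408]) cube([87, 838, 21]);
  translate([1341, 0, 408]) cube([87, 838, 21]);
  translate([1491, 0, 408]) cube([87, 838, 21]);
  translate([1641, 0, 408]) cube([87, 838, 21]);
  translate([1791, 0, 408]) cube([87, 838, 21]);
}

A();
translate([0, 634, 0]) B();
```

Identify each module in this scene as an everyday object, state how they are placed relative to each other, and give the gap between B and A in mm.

A is a chair. B is a bed frame. The bed frame is on the floor beside the chair on its +y side. The gap between the bed frame and the chair is 220 mm.

The bed frame's nearest face is 220 mm from the chair's +y face.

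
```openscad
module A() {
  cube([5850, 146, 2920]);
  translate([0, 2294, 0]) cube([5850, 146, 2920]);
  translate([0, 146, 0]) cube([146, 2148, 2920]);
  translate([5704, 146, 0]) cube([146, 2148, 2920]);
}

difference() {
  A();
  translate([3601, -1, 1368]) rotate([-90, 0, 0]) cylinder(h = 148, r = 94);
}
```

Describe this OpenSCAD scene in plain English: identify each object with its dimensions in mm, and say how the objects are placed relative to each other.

A is a box-shaped house frame (walls only): outside footprint 5850×2440 mm, wall height 2920 mm, wall thickness 146 mm. The two y-facing walls run the full x-width; the two x-facing walls fit between the inner faces of the y-facing walls.

The house frame has a circular hole of radius 94 mm through its front wall, centred at (x = 3601, z = 1368).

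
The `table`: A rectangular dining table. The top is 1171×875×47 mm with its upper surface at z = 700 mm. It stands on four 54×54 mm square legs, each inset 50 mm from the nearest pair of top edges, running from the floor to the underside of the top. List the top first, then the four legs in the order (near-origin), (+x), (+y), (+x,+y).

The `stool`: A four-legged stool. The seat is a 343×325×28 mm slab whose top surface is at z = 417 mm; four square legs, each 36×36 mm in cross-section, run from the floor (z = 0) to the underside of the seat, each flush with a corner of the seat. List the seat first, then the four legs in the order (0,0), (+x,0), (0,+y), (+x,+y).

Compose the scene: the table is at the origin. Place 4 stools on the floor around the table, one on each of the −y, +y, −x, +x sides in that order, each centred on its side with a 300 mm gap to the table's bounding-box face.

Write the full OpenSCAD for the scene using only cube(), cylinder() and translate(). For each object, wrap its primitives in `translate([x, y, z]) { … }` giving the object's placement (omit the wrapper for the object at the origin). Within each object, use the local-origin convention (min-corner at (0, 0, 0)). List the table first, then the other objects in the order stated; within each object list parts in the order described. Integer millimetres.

translate([0, 0, 653]) cube([1171, 875, 47]);
translate([50, 50, 0]) cube([54, 54, 653]);
translate([1067, 50, 0]) cube([54, 54, 653]);
translate([50, 771, 0]) cube([54, 54, 653]);
translate([1067, 771, 0]) cube([54, 54, 653]);
translate([414, -625, 0]) {
  translate([0, 0, 389]) cube([343, 325, 28]);
  cube([36, 36, 389]);
  translate([307, 0, 0]) cube([36, 36, 389]);
  translate([0, 289, 0]) cube([36, 36, 389]);
  translate([307, 289, 0]) cube([36, 36, 389]);
}
translate([414, 1175, 0]) {
  translate([0, 0, 389]) cube([343, 325, 28]);
  cube([36, 36, 389]);
  translate([307, 0, 0]) cube([36, 36, 389]);
  translate([0, 289, 0]) cube([36, 36, 389]);
  translate([307, 289, 0]) cube([36, 36, 389]);
}
translate([-643, 275, 0]) {
  translate([0, 0, 389]) cube([343, 325, 28]);
  cube([36, 36, 389]);
  translate([307, 0, 0]) cube([36, 36, 389]);
  translate([0, 289, 0]) cube([36, 36, 389]);
  translate([307, 289, 0]) cube([36, 36, 389]);
}
translate([1471, 275, 0]) {
  translate([0, 0, 389]) cube([343, 325, 28]);
  cube([36, 36, 389]);
  translate([307, 0, 0]) cube([36, 36, 389]);
  translate([0, 289, 0]) cube([36, 36, 389]);
  translate([307, 289, 0]) cube([36, 36, 389]);
}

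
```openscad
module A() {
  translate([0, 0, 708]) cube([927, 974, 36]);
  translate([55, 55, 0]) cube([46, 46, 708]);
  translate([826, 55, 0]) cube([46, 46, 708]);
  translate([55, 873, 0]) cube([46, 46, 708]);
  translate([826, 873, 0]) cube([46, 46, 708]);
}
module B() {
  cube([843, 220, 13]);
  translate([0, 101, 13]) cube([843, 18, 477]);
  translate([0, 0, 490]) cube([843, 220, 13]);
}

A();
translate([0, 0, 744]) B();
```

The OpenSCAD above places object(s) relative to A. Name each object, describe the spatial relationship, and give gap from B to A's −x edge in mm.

A is a table. B is an I-beam. The I-beam is on top of the table. The gap from the I-beam to the table's −x edge is 0 mm.

The I-beam's min-x is at 0; the table's min-x is 0; gap = 0 mm.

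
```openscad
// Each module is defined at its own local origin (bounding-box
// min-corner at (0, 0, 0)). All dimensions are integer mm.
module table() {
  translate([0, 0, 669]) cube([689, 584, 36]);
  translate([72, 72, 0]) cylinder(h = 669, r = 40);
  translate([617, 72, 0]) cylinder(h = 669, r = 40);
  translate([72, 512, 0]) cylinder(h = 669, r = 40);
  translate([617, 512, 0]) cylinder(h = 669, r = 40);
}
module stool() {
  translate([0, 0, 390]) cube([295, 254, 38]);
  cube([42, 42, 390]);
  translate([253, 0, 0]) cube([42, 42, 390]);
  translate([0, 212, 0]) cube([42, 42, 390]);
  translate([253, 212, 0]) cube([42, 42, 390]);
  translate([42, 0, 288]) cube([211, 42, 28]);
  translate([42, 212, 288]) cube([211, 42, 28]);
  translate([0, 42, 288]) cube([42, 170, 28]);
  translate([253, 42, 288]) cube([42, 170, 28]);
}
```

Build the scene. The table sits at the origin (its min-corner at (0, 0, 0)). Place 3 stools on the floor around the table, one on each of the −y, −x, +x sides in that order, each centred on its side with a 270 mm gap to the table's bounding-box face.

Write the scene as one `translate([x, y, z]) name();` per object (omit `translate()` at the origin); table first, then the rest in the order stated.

table();
translate([197, -524, 0]) stool();
translate([-565, 165, 0]) stool();
translate([959, 165, 0]) stool();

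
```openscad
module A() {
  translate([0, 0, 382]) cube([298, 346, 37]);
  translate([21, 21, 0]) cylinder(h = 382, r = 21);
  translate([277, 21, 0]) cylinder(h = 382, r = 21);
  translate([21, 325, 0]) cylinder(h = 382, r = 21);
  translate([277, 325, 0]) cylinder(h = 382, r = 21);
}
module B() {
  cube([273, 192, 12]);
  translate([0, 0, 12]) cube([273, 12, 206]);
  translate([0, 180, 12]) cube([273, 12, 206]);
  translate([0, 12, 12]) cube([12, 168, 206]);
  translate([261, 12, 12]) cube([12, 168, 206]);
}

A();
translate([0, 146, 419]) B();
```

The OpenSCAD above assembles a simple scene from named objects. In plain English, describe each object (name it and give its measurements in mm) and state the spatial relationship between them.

A is a simple wooden stool: a rectangular seat 298 mm (x) by 346 mm (y), 37 mm thick, top face at z = 419 mm, on four round legs, each 42 mm in diameter. The legs rest on z = 0, each leg's axis is inset half a diameter from the nearest pair of seat edges (so the leg's bounding box is flush with the corner).

B is an open storage box with external size 273×192×218 mm and wall thickness 12 mm (the base is also 12 mm thick). The base covers the whole footprint; the four walls stand on the base, with the y-facing walls full-width and the x-facing walls fitting between their inner faces.

The open box is on top of the stool.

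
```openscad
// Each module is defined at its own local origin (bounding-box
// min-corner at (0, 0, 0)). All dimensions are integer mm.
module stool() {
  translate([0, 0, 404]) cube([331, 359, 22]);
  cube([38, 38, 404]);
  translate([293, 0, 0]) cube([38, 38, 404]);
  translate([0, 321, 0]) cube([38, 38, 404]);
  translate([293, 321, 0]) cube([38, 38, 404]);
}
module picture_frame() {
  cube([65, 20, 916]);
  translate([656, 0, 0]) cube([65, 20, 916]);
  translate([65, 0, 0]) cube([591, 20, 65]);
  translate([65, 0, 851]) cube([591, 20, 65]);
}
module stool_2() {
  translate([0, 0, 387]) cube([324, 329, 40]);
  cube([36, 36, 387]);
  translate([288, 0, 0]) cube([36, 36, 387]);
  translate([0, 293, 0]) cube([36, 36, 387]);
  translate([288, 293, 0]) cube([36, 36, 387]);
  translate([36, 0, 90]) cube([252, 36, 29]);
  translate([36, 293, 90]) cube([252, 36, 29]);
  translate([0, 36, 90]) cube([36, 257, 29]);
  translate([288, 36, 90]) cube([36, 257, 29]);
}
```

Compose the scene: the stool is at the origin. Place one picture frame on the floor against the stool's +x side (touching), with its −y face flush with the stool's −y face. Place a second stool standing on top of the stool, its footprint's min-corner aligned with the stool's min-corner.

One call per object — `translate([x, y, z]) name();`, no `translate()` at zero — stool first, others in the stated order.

stool();
translate([331, 0, 0]) picture_frame();
translate([0, 0, 426]) stool_2();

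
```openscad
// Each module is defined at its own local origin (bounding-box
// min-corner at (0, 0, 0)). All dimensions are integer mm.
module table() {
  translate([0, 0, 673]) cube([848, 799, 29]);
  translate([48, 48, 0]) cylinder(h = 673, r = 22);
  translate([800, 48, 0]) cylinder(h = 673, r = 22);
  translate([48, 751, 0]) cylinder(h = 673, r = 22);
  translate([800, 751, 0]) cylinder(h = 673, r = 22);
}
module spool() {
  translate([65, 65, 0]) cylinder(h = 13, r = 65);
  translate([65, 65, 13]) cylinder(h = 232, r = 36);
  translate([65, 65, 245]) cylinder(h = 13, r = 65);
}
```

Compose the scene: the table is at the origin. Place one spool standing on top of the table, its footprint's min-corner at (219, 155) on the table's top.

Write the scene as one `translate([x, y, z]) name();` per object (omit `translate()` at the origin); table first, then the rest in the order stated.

table();
translate([219, 155, 702]) spool();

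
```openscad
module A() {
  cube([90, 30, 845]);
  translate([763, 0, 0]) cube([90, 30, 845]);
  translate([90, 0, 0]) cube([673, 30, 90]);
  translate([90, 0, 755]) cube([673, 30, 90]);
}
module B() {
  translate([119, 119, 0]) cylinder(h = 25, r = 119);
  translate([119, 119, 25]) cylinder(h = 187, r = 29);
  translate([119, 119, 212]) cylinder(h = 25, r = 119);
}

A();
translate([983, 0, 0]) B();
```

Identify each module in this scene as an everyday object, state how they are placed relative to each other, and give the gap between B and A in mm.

A is a picture frame. B is a spool. The spool is on the floor beside the picture frame on its +x side. The gap between the spool and the picture frame is 130 mm.

The spool's nearest face is 130 mm from the picture frame's +x face.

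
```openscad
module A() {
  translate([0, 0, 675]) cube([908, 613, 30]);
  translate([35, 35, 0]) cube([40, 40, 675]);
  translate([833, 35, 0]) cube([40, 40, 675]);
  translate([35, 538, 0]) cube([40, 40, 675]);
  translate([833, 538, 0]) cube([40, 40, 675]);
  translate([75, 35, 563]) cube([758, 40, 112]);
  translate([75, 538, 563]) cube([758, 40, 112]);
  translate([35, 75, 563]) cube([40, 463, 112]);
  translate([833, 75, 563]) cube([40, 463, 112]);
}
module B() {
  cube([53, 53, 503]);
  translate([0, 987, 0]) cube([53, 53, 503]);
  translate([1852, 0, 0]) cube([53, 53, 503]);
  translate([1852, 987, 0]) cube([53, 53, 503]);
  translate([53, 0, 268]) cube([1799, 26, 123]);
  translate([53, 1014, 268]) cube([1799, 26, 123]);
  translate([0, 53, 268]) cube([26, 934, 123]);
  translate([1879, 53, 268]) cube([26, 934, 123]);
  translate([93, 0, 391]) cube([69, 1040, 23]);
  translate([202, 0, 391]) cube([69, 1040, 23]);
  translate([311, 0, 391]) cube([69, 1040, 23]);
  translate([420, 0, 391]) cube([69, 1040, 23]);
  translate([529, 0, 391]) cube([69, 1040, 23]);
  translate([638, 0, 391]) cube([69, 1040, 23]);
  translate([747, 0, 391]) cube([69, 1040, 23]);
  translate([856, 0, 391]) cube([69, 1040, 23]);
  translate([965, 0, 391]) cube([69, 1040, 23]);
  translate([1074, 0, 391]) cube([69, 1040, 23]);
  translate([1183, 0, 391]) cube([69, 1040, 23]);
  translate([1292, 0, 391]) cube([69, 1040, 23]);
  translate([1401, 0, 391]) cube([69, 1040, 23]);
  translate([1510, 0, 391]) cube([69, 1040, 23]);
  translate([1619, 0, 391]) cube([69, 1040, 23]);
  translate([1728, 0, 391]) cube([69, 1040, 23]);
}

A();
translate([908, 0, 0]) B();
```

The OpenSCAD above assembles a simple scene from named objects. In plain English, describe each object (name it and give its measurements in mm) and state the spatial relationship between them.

A is a table: top 908 mm (x) × 613 mm (y), 30 mm thick, upper face at z = 705 mm, on four 40×40 mm square legs, each inset 35 mm from the nearest pair of top edges, running from z = 0 to the bottom of the top. Four apron rails, 40 mm thick and 112 mm tall, run between adjacent legs with their top edges flush with the underside of the top and their outer faces flush with the legs' outer faces.

B is a bed frame 1905 mm long (x) by 1040 mm wide (y). Four 53×53 mm corner posts, 503 mm tall, at the corners of the footprint. Four rails of 26 mm thickness and 123 mm height run between adjacent posts with their undersides at z = 268 mm, their outer faces flush with the outside of the frame (the two x-running rails run between the posts' inner faces; the two y-running rails run between the posts' inner faces). 16 slats, each 69 mm wide (x) and 23 mm thick, lie across the top of the two x-running rails, running the full 1040 mm width of the frame in y; the slats are evenly spaced along x between the inner faces of the end posts with equal gaps (rounded down to the nearest mm) at the −x end and between each pair — any rounding remainder accumulates at the +x end.

The bed frame is against the table's +x side, with their −y faces flush.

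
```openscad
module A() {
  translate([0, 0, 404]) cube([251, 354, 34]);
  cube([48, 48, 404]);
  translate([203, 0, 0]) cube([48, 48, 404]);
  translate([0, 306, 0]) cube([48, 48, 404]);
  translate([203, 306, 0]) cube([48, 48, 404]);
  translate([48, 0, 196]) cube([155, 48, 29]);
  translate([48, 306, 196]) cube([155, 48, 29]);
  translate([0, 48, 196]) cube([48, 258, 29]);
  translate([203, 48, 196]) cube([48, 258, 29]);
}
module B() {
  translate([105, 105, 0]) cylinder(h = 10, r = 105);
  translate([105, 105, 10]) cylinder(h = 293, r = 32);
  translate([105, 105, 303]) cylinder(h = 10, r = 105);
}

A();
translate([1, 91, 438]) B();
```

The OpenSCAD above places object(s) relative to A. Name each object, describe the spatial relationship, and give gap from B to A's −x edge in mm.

A is a stool. B is a spool. The spool is on top of the stool. The gap from the spool to the stool's −x edge is 1 mm.

The spool's min-x is at 1; the stool's min-x is 0; gap = 1 mm.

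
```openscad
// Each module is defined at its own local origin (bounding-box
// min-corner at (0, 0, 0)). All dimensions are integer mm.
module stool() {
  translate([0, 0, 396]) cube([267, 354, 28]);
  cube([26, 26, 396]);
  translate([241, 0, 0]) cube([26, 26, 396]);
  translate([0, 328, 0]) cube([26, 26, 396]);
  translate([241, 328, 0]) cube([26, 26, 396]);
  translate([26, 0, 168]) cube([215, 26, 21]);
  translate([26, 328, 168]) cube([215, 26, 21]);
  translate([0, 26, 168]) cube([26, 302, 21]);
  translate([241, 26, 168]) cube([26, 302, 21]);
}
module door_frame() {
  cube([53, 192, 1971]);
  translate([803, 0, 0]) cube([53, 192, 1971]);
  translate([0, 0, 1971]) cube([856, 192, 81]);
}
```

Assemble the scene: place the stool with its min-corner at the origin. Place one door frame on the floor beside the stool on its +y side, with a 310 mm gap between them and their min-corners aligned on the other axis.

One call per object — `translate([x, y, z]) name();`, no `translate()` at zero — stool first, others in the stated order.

stool();
translate([0, 664, 0]) door_frame();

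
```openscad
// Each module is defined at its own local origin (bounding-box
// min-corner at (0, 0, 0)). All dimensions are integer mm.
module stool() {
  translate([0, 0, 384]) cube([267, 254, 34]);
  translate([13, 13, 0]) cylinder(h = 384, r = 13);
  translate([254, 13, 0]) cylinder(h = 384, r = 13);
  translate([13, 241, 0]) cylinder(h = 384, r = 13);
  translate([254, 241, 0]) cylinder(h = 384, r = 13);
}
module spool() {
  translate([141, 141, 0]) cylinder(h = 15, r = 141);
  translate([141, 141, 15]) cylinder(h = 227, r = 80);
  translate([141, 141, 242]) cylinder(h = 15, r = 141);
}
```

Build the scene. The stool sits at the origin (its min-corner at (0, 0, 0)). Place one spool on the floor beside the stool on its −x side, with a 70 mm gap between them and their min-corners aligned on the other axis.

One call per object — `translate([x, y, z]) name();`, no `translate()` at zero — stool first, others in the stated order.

stool();
translate([-352, 0, 0]) spool();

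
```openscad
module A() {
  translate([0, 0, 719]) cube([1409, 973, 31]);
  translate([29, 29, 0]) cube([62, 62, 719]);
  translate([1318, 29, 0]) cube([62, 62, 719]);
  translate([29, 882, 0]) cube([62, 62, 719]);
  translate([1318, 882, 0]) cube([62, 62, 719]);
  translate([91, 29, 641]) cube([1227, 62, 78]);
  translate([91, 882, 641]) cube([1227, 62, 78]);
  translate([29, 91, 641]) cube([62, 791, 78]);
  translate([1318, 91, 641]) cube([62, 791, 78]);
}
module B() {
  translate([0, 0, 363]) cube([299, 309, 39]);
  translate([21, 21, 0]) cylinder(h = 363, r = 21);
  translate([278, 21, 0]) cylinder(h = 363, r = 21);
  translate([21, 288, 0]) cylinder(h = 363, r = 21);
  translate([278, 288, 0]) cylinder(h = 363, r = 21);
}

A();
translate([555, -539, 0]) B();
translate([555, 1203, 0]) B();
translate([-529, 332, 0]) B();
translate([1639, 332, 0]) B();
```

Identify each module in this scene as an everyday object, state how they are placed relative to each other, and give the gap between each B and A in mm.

A is a table. B is a stool. Four stools sit around the table at the −y, +y, −x, +x sides. The gap between each stool and the table is 230 mm.

Each stool's nearest face is 230 mm from the table's bounding box.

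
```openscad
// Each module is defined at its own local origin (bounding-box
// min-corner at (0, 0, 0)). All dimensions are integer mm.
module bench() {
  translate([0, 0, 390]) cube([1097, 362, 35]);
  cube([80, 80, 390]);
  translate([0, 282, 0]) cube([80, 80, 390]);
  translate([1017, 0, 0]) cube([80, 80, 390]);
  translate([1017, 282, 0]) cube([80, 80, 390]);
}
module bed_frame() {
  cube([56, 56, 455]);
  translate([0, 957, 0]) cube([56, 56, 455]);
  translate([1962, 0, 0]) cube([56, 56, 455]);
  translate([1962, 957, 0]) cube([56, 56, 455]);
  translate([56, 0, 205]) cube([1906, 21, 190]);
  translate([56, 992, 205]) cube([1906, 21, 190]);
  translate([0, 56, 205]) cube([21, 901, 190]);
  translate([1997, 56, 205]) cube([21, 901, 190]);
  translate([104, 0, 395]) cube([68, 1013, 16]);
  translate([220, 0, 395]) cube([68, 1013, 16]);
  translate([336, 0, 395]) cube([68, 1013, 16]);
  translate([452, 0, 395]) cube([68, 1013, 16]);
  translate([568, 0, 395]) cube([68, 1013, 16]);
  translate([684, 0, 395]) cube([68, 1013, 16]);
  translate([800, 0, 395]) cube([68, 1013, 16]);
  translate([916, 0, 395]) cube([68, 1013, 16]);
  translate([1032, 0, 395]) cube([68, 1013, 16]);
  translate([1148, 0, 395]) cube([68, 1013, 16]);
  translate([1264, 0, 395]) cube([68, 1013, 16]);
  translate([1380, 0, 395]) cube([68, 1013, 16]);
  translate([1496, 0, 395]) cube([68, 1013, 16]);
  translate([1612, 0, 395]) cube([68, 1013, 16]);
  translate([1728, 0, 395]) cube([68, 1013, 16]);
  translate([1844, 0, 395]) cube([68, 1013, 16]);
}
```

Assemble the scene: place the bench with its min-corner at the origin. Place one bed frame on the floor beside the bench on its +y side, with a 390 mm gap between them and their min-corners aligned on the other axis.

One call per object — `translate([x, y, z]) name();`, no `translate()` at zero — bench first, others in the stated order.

bench();
translate([0, 752, 0]) bed_frame();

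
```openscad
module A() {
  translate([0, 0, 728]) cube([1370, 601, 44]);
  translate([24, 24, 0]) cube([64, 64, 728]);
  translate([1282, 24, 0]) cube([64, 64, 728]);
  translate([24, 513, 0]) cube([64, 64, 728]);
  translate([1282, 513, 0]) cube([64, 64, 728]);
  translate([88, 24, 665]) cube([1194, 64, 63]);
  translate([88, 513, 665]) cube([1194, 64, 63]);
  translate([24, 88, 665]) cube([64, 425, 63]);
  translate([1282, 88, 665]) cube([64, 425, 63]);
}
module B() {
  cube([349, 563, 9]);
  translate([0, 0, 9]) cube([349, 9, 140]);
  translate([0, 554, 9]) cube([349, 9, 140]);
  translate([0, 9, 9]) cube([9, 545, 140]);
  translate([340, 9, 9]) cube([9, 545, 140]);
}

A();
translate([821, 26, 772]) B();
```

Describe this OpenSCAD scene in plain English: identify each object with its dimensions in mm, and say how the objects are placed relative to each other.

A is a rectangular dining table. The top is 1370×601×44 mm with its upper surface at z = 772 mm. It stands on four 64×64 mm square legs, each inset 24 mm from the nearest pair of top edges, running from the floor to the underside of the top. Four apron rails, 64 mm thick and 63 mm tall, run between adjacent legs with their top edges flush with the underside of the top and their outer faces flush with the legs' outer faces.

B is an open storage box with external size 349×563×149 mm and wall thickness 9 mm (the base is also 9 mm thick). The base covers the whole footprint; the four walls stand on the base, with the y-facing walls full-width and the x-facing walls fitting between their inner faces.

The open box is on top of the table.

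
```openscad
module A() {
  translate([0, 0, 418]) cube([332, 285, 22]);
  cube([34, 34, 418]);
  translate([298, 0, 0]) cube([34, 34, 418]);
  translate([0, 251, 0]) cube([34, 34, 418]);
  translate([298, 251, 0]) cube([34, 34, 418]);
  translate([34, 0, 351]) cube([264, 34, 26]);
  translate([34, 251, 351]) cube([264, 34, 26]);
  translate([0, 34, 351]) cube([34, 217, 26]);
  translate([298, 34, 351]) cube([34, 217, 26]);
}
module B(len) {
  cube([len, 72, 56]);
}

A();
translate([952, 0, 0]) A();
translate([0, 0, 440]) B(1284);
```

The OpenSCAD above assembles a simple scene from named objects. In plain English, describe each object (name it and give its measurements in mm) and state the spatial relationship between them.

A is a four-legged stool. The seat is a 332×285×22 mm slab whose top surface is at z = 440 mm; four square legs, each 34×34 mm in cross-section, run from the floor (z = 0) to the underside of the seat, each flush with a corner of the seat. Four stretchers, 34 mm wide and 26 mm tall, connect adjacent legs with their undersides at z = 351 mm, each running between the inner faces of the legs it joins and aligned with the legs' outer faces on the other axis.

B is a rectangular beam 1284 mm long (x), 72 mm deep (y), 56 mm thick (z).

The beam spans the tops of two stools placed 620 mm apart, resting at z = 440 mm.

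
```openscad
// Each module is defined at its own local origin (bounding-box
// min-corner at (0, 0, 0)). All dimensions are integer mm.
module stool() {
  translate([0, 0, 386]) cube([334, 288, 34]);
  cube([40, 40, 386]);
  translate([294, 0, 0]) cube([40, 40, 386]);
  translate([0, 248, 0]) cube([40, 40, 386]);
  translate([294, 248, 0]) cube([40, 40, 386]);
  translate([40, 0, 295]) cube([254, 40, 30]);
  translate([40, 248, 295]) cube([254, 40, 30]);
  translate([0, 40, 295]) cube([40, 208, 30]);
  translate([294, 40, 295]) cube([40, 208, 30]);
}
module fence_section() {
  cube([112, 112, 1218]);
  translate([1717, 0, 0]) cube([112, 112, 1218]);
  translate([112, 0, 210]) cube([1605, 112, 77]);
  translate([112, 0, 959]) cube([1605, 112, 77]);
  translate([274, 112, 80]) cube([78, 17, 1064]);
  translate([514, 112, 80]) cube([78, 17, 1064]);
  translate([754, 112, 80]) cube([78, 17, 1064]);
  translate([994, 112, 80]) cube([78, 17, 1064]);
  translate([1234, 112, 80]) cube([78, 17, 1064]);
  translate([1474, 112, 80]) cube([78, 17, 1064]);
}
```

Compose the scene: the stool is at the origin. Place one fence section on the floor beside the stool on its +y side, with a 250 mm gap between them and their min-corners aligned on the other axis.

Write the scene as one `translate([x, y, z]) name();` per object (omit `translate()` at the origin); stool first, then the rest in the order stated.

stool();
translate([0, 538, 0]) fence_section();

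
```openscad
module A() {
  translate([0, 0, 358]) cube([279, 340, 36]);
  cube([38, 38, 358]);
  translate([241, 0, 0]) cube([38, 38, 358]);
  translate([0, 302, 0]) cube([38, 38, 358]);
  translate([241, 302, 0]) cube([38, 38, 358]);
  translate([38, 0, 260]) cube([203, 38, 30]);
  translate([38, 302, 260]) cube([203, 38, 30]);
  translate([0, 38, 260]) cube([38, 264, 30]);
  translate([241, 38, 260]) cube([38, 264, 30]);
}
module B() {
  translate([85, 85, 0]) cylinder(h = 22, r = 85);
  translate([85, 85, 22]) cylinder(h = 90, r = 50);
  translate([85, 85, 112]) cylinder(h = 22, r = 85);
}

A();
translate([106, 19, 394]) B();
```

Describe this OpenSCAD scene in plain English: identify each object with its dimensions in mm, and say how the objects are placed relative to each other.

A is a four-legged stool. The seat is a 279×340×36 mm slab whose top surface is at z = 394 mm; four square legs, each 38×38 mm in cross-section, run from the floor (z = 0) to the underside of the seat, each flush with a corner of the seat. Four stretchers, 38 mm wide and 30 mm tall, connect adjacent legs with their undersides at z = 260 mm, each running between the inner faces of the legs it joins and aligned with the legs' outer faces on the other axis.

B is a spool: two coaxial disc flanges of radius 85 mm and thickness 22 mm, joined by a core cylinder of radius 50 mm and height 90 mm. The lower flange rests on z = 0 and the three cylinders share a vertical axis.

The spool is on top of the stool.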